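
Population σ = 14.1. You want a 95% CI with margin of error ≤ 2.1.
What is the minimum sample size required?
n ≥ 174

For margin E ≤ 2.1:
n ≥ (z* · σ / E)²
n ≥ (1.960 · 14.1 / 2.1)²
n ≥ 173.19

Minimum n = 174 (rounding up)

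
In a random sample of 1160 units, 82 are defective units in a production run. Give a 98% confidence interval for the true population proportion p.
(0.053, 0.088)

Proportion CI:
p̂ = 82/1160 = 0.07069
SE = √(p̂(1-p̂)/n) = √(0.07069 · 0.92931 / 1160) = 0.00753

z* = 2.326
Margin = z* · SE = 2.326 · 0.00753 = 0.0175

CI: 0.07069 ± 0.0175 = (0.053, 0.088)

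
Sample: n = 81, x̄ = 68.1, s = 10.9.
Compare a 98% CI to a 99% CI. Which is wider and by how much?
99% CI is wider by 0.64

df = 80
98% CI: t* = 2.374, (65.22, 70.98), width = 2 · t* · s/√n = 5.75
99% CI: t* = 2.639, (64.90, 71.30), width = 2 · t* · s/√n = 6.39

The 99% CI is wider by 6.39 - 5.75 = 0.64.
Higher confidence requires a wider interval.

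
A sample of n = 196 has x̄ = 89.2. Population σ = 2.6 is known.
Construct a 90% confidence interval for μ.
(88.89, 89.51)

z-interval (σ known):
z* = 1.645 for 90% confidence

Margin of error = z* · σ/√n = 1.645 · 2.6/√196 = 0.31

CI: (89.2 - 0.31, 89.2 + 0.31) = (88.89, 89.51)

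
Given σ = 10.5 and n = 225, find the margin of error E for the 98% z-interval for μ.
Margin of error = 1.63

Margin of error = z* · σ/√n
= 2.326 · 10.5/√225
= 2.326 · 10.5/15.0000
= 1.63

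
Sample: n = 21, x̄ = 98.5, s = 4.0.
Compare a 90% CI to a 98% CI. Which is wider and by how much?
98% CI is wider by 1.40

df = 20
90% CI: t* = 1.725, (96.99, 100.01), width = 2 · t* · s/√n = 3.01
98% CI: t* = 2.528, (96.29, 100.71), width = 2 · t* · s/√n = 4.41

The 98% CI is wider by 4.41 - 3.01 = 1.40.
Higher confidence requires a wider interval.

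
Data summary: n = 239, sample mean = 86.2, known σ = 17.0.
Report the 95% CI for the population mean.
(84.04, 88.36)

z-interval (σ known):
z* = 1.960 for 95% confidence

Margin of error = z* · σ/√n = 1.960 · 17.0/√239 = 2.16

CI: (86.2 - 2.16, 86.2 + 2.16) = (84.04, 88.36)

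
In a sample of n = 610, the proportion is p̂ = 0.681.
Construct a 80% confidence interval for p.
(0.657, 0.705)

Proportion CI:
SE = √(p̂(1-p̂)/n) = √(0.681 · 0.319 / 610) = 0.01887

z* = 1.282
Margin = z* · SE = 1.282 · 0.01887 = 0.0242

CI: 0.681 ± 0.0242 = (0.657, 0.705)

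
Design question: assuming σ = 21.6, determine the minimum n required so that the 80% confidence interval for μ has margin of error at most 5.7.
n ≥ 24

For margin E ≤ 5.7:
n ≥ (z* · σ / E)²
n ≥ (1.282 · 21.6 / 5.7)²
n ≥ 23.60

Minimum n = 24 (rounding up)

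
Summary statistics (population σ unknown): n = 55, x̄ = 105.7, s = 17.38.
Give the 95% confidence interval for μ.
(101.00, 110.40)

t-interval (σ unknown):
df = n - 1 = 54
t* = 2.005 for 95% confidence

Margin of error = t* · s/√n = 2.005 · 17.38/√55 = 4.70

CI: (101.00, 110.40)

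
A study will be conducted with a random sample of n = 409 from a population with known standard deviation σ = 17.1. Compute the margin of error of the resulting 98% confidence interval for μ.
Margin of error = 1.97

Margin of error = z* · σ/√n
= 2.326 · 17.1/√409
= 2.326 · 17.1/20.2237
= 1.97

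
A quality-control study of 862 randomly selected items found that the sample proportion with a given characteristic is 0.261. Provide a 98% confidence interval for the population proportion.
(0.226, 0.296)

Proportion CI:
SE = √(p̂(1-p̂)/n) = √(0.261 · 0.739 / 862) = 0.01496

z* = 2.326
Margin = z* · SE = 2.326 · 0.01496 = 0.0348

CI: 0.261 ± 0.0348 = (0.226, 0.296)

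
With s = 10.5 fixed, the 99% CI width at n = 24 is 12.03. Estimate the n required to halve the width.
n ≈ 96

CI width ∝ 1/√n
To reduce width by factor 2, need √n to grow by 2 → need 2² = 4 times as many samples.

Current: n = 24, width = 12.03
New: n = 96, width ≈ 5.63

Width reduced by factor of 12.03/5.63 = 2.14.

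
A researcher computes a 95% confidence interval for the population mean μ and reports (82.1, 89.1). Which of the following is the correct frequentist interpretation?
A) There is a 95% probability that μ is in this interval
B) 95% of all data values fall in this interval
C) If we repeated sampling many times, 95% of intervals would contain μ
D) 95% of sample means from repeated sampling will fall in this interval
C

A) Wrong — μ is fixed; the randomness lives in the interval, not in μ.
B) Wrong — a CI is about the parameter μ, not individual data values.
C) Correct — this is the frequentist long-run coverage interpretation.
D) Wrong — coverage applies to intervals containing μ, not to future x̄ values.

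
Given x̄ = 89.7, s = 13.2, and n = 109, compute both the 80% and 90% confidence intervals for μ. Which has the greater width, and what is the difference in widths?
90% CI is wider by 0.94

df = 108
80% CI: t* = 1.289, (88.07, 91.33), width = 2 · t* · s/√n = 3.26
90% CI: t* = 1.659, (87.60, 91.80), width = 2 · t* · s/√n = 4.20

The 90% CI is wider by 4.20 - 3.26 = 0.94.
Higher confidence requires a wider interval.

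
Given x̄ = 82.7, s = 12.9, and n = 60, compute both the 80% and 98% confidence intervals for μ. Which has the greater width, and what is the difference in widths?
98% CI is wider by 3.64

df = 59
80% CI: t* = 1.296, (80.54, 84.86), width = 2 · t* · s/√n = 4.32
98% CI: t* = 2.391, (78.72, 86.68), width = 2 · t* · s/√n = 7.96

The 98% CI is wider by 7.96 - 4.32 = 3.64.
Higher confidence requires a wider interval.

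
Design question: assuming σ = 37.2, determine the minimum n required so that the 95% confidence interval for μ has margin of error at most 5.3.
n ≥ 190

For margin E ≤ 5.3:
n ≥ (z* · σ / E)²
n ≥ (1.960 · 37.2 / 5.3)²
n ≥ 189.25

Minimum n = 190 (rounding up)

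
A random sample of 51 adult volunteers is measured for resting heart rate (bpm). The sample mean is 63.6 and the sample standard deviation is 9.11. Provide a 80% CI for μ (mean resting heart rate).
(61.94, 65.26)

t-interval (σ unknown):
df = n - 1 = 50
t* = 1.299 for 80% confidence

Margin of error = t* · s/√n = 1.299 · 9.11/√51 = 1.66

CI: (61.94, 65.26)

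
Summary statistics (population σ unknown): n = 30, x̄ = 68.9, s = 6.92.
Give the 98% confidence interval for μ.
(65.79, 72.01)

t-interval (σ unknown):
df = n - 1 = 29
t* = 2.462 for 98% confidence

Margin of error = t* · s/√n = 2.462 · 6.92/√30 = 3.11

CI: (65.79, 72.01)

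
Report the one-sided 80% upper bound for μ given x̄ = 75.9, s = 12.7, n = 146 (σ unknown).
μ ≤ 76.79

Upper bound (one-sided):
t* = 0.844 (one-sided for 80%)
Upper bound = x̄ + t* · s/√n = 75.9 + 0.844 · 12.7/√146 = 76.79

We are 80% confident that μ ≤ 76.79.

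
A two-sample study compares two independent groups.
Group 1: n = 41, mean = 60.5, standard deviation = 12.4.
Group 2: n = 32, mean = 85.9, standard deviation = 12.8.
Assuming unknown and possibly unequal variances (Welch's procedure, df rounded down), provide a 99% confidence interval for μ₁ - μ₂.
(-33.30, -17.50)

Difference: x̄₁ - x̄₂ = -25.40
SE = √(s₁²/n₁ + s₂²/n₂) = √(12.4²/41 + 12.8²/32) = 2.9783
df = 65.72 → 65 (Welch–Satterthwaite, rounded down)
t* = 2.654

CI: -25.40 ± 2.654 · 2.9783 = -25.40 ± 7.90 = (-33.30, -17.50)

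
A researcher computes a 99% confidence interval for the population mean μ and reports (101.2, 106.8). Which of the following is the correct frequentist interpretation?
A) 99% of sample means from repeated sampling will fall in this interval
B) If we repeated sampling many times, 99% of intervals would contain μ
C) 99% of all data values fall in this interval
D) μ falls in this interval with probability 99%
B

A) Wrong — coverage applies to intervals containing μ, not to future x̄ values.
B) Correct — this is the frequentist long-run coverage interpretation.
C) Wrong — a CI is about the parameter μ, not individual data values.
D) Wrong — μ is fixed; the randomness lives in the interval, not in μ.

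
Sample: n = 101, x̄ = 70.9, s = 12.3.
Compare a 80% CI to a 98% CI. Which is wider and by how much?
98% CI is wider by 2.63

df = 100
80% CI: t* = 1.290, (69.32, 72.48), width = 2 · t* · s/√n = 3.16
98% CI: t* = 2.364, (68.01, 73.79), width = 2 · t* · s/√n = 5.79

The 98% CI is wider by 5.79 - 3.16 = 2.63.
Higher confidence requires a wider interval.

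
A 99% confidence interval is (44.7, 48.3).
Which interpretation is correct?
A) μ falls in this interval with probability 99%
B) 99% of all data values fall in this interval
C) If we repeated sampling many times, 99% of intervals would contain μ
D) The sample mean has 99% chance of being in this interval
C

A) Wrong — μ is fixed; the randomness lives in the interval, not in μ.
B) Wrong — a CI is about the parameter μ, not individual data values.
C) Correct — this is the frequentist long-run coverage interpretation.
D) Wrong — x̄ is observed and sits in the interval by construction.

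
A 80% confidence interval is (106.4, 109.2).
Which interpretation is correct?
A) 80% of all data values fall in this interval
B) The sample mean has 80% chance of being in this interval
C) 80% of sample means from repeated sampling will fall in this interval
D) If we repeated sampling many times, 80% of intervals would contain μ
D

A) Wrong — a CI is about the parameter μ, not individual data values.
B) Wrong — x̄ is observed and sits in the interval by construction.
C) Wrong — coverage applies to intervals containing μ, not to future x̄ values.
D) Correct — this is the frequentist long-run coverage interpretation.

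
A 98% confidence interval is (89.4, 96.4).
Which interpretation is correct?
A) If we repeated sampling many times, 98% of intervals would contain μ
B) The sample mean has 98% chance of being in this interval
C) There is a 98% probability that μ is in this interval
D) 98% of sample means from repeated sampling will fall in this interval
A

A) Correct — this is the frequentist long-run coverage interpretation.
B) Wrong — x̄ is observed and sits in the interval by construction.
C) Wrong — μ is fixed; the randomness lives in the interval, not in μ.
D) Wrong — coverage applies to intervals containing μ, not to future x̄ values.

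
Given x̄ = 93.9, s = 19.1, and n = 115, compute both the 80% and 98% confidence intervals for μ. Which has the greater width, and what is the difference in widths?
98% CI is wider by 3.82

df = 114
80% CI: t* = 1.289, (91.60, 96.20), width = 2 · t* · s/√n = 4.59
98% CI: t* = 2.360, (89.70, 98.10), width = 2 · t* · s/√n = 8.41

The 98% CI is wider by 8.41 - 4.59 = 3.82.
Higher confidence requires a wider interval.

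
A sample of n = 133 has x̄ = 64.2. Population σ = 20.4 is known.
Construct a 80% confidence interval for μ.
(61.93, 66.47)

z-interval (σ known):
z* = 1.282 for 80% confidence

Margin of error = z* · σ/√n = 1.282 · 20.4/√133 = 2.27

CI: (64.2 - 2.27, 64.2 + 2.27) = (61.93, 66.47)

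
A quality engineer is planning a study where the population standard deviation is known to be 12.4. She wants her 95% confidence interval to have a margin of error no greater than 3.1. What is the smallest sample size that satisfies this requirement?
n ≥ 62

For margin E ≤ 3.1:
n ≥ (z* · σ / E)²
n ≥ (1.960 · 12.4 / 3.1)²
n ≥ 61.47

Minimum n = 62 (rounding up)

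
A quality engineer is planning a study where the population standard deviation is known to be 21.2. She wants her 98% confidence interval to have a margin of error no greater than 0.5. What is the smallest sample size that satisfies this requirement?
n ≥ 9727

For margin E ≤ 0.5:
n ≥ (z* · σ / E)²
n ≥ (2.326 · 21.2 / 0.5)²
n ≥ 9726.38

Minimum n = 9727 (rounding up)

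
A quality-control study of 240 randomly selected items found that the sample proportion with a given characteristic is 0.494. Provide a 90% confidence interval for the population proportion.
(0.441, 0.547)

Proportion CI:
SE = √(p̂(1-p̂)/n) = √(0.494 · 0.506 / 240) = 0.03227

z* = 1.645
Margin = z* · SE = 1.645 · 0.03227 = 0.0531

CI: 0.494 ± 0.0531 = (0.441, 0.547)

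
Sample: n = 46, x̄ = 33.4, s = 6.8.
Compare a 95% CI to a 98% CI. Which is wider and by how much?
98% CI is wider by 0.80

df = 45
95% CI: t* = 2.014, (31.38, 35.42), width = 2 · t* · s/√n = 4.04
98% CI: t* = 2.412, (30.98, 35.82), width = 2 · t* · s/√n = 4.84

The 98% CI is wider by 4.84 - 4.04 = 0.80.
Higher confidence requires a wider interval.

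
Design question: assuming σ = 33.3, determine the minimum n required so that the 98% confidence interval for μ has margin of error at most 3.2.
n ≥ 586

For margin E ≤ 3.2:
n ≥ (z* · σ / E)²
n ≥ (2.326 · 33.3 / 3.2)²
n ≥ 585.88

Minimum n = 586 (rounding up)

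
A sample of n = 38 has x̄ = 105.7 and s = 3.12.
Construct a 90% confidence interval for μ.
(104.85, 106.55)

t-interval (σ unknown):
df = n - 1 = 37
t* = 1.687 for 90% confidence

Margin of error = t* · s/√n = 1.687 · 3.12/√38 = 0.85

CI: (104.85, 106.55)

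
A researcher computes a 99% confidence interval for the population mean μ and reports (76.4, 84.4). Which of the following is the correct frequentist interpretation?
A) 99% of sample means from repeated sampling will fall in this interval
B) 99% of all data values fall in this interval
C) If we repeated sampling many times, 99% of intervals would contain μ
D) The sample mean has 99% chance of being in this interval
C

A) Wrong — coverage applies to intervals containing μ, not to future x̄ values.
B) Wrong — a CI is about the parameter μ, not individual data values.
C) Correct — this is the frequentist long-run coverage interpretation.
D) Wrong — x̄ is observed and sits in the interval by construction.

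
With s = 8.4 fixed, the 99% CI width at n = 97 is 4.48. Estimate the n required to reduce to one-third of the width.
n ≈ 873

CI width ∝ 1/√n
To reduce width by factor 3, need √n to grow by 3 → need 3² = 9 times as many samples.

Current: n = 97, width = 4.48
New: n = 873, width ≈ 1.47

Width reduced by factor of 4.48/1.47 = 3.05.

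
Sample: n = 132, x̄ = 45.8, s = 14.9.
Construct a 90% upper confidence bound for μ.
μ ≤ 47.47

Upper bound (one-sided):
t* = 1.288 (one-sided for 90%)
Upper bound = x̄ + t* · s/√n = 45.8 + 1.288 · 14.9/√132 = 47.47

We are 90% confident that μ ≤ 47.47.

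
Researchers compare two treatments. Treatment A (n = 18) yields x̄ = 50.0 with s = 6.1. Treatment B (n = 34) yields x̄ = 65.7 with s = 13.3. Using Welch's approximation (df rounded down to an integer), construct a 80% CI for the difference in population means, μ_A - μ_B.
(-19.20, -12.20)

Difference: x̄₁ - x̄₂ = -15.70
SE = √(s₁²/n₁ + s₂²/n₂) = √(6.1²/18 + 13.3²/34) = 2.6963
df = 49.32 → 49 (Welch–Satterthwaite, rounded down)
t* = 1.299

CI: -15.70 ± 1.299 · 2.6963 = -15.70 ± 3.50 = (-19.20, -12.20)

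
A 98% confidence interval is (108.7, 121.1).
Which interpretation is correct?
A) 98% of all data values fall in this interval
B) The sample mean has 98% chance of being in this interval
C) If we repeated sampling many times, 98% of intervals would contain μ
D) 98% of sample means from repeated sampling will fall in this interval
C

A) Wrong — a CI is about the parameter μ, not individual data values.
B) Wrong — x̄ is observed and sits in the interval by construction.
C) Correct — this is the frequentist long-run coverage interpretation.
D) Wrong — coverage applies to intervals containing μ, not to future x̄ values.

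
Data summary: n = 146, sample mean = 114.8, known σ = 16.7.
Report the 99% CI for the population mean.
(111.24, 118.36)

z-interval (σ known):
z* = 2.576 for 99% confidence

Margin of error = z* · σ/√n = 2.576 · 16.7/√146 = 3.56

CI: (114.8 - 3.56, 114.8 + 3.56) = (111.24, 118.36)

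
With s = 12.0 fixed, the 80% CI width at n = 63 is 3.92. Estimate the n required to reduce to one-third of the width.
n ≈ 567

CI width ∝ 1/√n
To reduce width by factor 3, need √n to grow by 3 → need 3² = 9 times as many samples.

Current: n = 63, width = 3.92
New: n = 567, width ≈ 1.29

Width reduced by factor of 3.92/1.29 = 3.04.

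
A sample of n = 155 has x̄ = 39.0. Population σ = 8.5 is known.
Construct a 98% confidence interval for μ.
(37.41, 40.59)

z-interval (σ known):
z* = 2.326 for 98% confidence

Margin of error = z* · σ/√n = 2.326 · 8.5/√155 = 1.59

CI: (39.0 - 1.59, 39.0 + 1.59) = (37.41, 40.59)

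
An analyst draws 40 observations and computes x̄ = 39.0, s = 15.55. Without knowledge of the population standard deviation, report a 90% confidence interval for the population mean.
(34.86, 43.14)

t-interval (σ unknown):
df = n - 1 = 39
t* = 1.685 for 90% confidence

Margin of error = t* · s/√n = 1.685 · 15.55/√40 = 4.14

CI: (34.86, 43.14)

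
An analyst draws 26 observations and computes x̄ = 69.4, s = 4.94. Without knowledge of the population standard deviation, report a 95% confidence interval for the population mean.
(67.40, 71.40)

t-interval (σ unknown):
df = n - 1 = 25
t* = 2.060 for 95% confidence

Margin of error = t* · s/√n = 2.060 · 4.94/√26 = 2.00

CI: (67.40, 71.40)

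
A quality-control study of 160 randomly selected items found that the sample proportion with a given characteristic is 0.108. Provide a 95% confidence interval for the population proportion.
(0.060, 0.156)

Proportion CI:
SE = √(p̂(1-p̂)/n) = √(0.108 · 0.892 / 160) = 0.02454

z* = 1.960
Margin = z* · SE = 1.960 · 0.02454 = 0.0481

CI: 0.108 ± 0.0481 = (0.060, 0.156)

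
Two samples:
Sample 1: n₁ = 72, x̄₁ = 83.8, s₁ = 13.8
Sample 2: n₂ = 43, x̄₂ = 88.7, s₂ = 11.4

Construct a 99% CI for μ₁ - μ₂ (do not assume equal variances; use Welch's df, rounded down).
(-11.15, 1.35)

Difference: x̄₁ - x̄₂ = -4.90
SE = √(s₁²/n₁ + s₂²/n₂) = √(13.8²/72 + 11.4²/43) = 2.3806
df = 101.63 → 101 (Welch–Satterthwaite, rounded down)
t* = 2.625

CI: -4.90 ± 2.625 · 2.3806 = -4.90 ± 6.25 = (-11.15, 1.35)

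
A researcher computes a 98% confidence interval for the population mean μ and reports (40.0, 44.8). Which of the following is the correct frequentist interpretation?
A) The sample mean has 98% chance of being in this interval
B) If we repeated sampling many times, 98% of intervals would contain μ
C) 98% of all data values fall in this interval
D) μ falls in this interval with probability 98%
B

A) Wrong — x̄ is observed and sits in the interval by construction.
B) Correct — this is the frequentist long-run coverage interpretation.
C) Wrong — a CI is about the parameter μ, not individual data values.
D) Wrong — μ is fixed; the randomness lives in the interval, not in μ.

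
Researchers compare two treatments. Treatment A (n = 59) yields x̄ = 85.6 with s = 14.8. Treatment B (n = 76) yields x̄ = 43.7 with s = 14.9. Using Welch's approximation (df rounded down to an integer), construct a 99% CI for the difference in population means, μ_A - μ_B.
(35.16, 48.64)

Difference: x̄₁ - x̄₂ = 41.90
SE = √(s₁²/n₁ + s₂²/n₂) = √(14.8²/59 + 14.9²/76) = 2.5756
df = 125.23 → 125 (Welch–Satterthwaite, rounded down)
t* = 2.616

CI: 41.90 ± 2.616 · 2.5756 = 41.90 ± 6.74 = (35.16, 48.64)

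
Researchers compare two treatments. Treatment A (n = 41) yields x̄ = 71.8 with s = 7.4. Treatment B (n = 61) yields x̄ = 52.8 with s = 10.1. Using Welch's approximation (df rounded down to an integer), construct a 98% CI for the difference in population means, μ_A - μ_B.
(14.90, 23.10)

Difference: x̄₁ - x̄₂ = 19.00
SE = √(s₁²/n₁ + s₂²/n₂) = √(7.4²/41 + 10.1²/61) = 1.7343
df = 99.20 → 99 (Welch–Satterthwaite, rounded down)
t* = 2.365

CI: 19.00 ± 2.365 · 1.7343 = 19.00 ± 4.10 = (14.90, 23.10)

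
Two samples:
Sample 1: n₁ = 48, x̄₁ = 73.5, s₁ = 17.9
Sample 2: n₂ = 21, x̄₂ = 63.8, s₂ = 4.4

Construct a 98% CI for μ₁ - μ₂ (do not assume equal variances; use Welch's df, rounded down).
(3.11, 16.29)

Difference: x̄₁ - x̄₂ = 9.70
SE = √(s₁²/n₁ + s₂²/n₂) = √(17.9²/48 + 4.4²/21) = 2.7563
df = 58.27 → 58 (Welch–Satterthwaite, rounded down)
t* = 2.392

CI: 9.70 ± 2.392 · 2.7563 = 9.70 ± 6.59 = (3.11, 16.29)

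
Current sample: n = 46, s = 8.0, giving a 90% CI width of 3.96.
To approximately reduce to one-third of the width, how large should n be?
n ≈ 414

CI width ∝ 1/√n
To reduce width by factor 3, need √n to grow by 3 → need 3² = 9 times as many samples.

Current: n = 46, width = 3.96
New: n = 414, width ≈ 1.30

Width reduced by factor of 3.96/1.30 = 3.05.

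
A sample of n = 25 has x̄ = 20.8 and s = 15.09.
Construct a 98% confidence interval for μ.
(13.28, 28.32)

t-interval (σ unknown):
df = n - 1 = 24
t* = 2.492 for 98% confidence

Margin of error = t* · s/√n = 2.492 · 15.09/√25 = 7.52

CI: (13.28, 28.32)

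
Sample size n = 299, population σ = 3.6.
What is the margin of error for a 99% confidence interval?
Margin of error = 0.54

Margin of error = z* · σ/√n
= 2.576 · 3.6/√299
= 2.576 · 3.6/17.2916
= 0.54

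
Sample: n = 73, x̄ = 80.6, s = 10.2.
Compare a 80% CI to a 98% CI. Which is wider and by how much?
98% CI is wider by 2.59

df = 72
80% CI: t* = 1.293, (79.06, 82.14), width = 2 · t* · s/√n = 3.09
98% CI: t* = 2.379, (77.76, 83.44), width = 2 · t* · s/√n = 5.68

The 98% CI is wider by 5.68 - 3.09 = 2.59.
Higher confidence requires a wider interval.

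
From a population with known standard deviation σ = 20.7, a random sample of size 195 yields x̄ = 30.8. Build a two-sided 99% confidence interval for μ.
(26.98, 34.62)

z-interval (σ known):
z* = 2.576 for 99% confidence

Margin of error = z* · σ/√n = 2.576 · 20.7/√195 = 3.82

CI: (30.8 - 3.82, 30.8 + 3.82) = (26.98, 34.62)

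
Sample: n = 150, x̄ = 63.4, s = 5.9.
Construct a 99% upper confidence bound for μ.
μ ≤ 64.53

Upper bound (one-sided):
t* = 2.352 (one-sided for 99%)
Upper bound = x̄ + t* · s/√n = 63.4 + 2.352 · 5.9/√150 = 64.53

We are 99% confident that μ ≤ 64.53.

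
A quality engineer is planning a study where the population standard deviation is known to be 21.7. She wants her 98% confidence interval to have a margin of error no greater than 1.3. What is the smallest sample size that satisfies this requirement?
n ≥ 1508

For margin E ≤ 1.3:
n ≥ (z* · σ / E)²
n ≥ (2.326 · 21.7 / 1.3)²
n ≥ 1507.48

Minimum n = 1508 (rounding up)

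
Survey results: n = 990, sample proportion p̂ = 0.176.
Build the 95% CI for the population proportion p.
(0.152, 0.200)

Proportion CI:
SE = √(p̂(1-p̂)/n) = √(0.176 · 0.824 / 990) = 0.01210

z* = 1.960
Margin = z* · SE = 1.960 · 0.01210 = 0.0237

CI: 0.176 ± 0.0237 = (0.152, 0.200)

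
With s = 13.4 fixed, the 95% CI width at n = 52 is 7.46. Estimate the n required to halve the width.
n ≈ 208

CI width ∝ 1/√n
To reduce width by factor 2, need √n to grow by 2 → need 2² = 4 times as many samples.

Current: n = 52, width = 7.46
New: n = 208, width ≈ 3.66

Width reduced by factor of 7.46/3.66 = 2.04.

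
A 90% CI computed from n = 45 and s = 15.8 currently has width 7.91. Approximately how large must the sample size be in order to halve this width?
n ≈ 180

CI width ∝ 1/√n
To reduce width by factor 2, need √n to grow by 2 → need 2² = 4 times as many samples.

Current: n = 45, width = 7.91
New: n = 180, width ≈ 3.89

Width reduced by factor of 7.91/3.89 = 2.03.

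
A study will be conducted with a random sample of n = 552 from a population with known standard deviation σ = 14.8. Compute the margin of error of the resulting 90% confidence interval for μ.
Margin of error = 1.04

Margin of error = z* · σ/√n
= 1.645 · 14.8/√552
= 1.645 · 14.8/23.4947
= 1.04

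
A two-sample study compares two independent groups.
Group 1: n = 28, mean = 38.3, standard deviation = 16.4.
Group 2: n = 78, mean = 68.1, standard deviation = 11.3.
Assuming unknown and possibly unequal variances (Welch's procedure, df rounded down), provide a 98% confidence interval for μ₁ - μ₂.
(-37.96, -21.64)

Difference: x̄₁ - x̄₂ = -29.80
SE = √(s₁²/n₁ + s₂²/n₂) = √(16.4²/28 + 11.3²/78) = 3.3530
df = 36.61 → 36 (Welch–Satterthwaite, rounded down)
t* = 2.434

CI: -29.80 ± 2.434 · 3.3530 = -29.80 ± 8.16 = (-37.96, -21.64)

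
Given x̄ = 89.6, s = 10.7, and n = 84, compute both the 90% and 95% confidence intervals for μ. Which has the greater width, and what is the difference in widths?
95% CI is wider by 0.76

df = 83
90% CI: t* = 1.663, (87.66, 91.54), width = 2 · t* · s/√n = 3.88
95% CI: t* = 1.989, (87.28, 91.92), width = 2 · t* · s/√n = 4.64

The 95% CI is wider by 4.64 - 3.88 = 0.76.
Higher confidence requires a wider interval.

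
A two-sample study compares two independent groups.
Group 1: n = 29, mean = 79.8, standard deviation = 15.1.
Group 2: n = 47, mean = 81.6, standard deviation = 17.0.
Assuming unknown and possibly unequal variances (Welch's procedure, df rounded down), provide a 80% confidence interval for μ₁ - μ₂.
(-6.65, 3.05)

Difference: x̄₁ - x̄₂ = -1.80
SE = √(s₁²/n₁ + s₂²/n₂) = √(15.1²/29 + 17.0²/47) = 3.7432
df = 64.80 → 64 (Welch–Satterthwaite, rounded down)
t* = 1.295

CI: -1.80 ± 1.295 · 3.7432 = -1.80 ± 4.85 = (-6.65, 3.05)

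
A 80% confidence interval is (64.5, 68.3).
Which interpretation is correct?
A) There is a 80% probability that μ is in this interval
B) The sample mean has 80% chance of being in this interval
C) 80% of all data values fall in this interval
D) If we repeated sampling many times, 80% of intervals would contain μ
D

A) Wrong — μ is fixed; the randomness lives in the interval, not in μ.
B) Wrong — x̄ is observed and sits in the interval by construction.
C) Wrong — a CI is about the parameter μ, not individual data values.
D) Correct — this is the frequentist long-run coverage interpretation.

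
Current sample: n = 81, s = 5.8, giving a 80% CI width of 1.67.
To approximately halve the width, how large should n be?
n ≈ 324

CI width ∝ 1/√n
To reduce width by factor 2, need √n to grow by 2 → need 2² = 4 times as many samples.

Current: n = 81, width = 1.67
New: n = 324, width ≈ 0.83

Width reduced by factor of 1.67/0.83 = 2.01.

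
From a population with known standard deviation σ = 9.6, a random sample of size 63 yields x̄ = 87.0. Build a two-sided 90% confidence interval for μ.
(85.01, 88.99)

z-interval (σ known):
z* = 1.645 for 90% confidence

Margin of error = z* · σ/√n = 1.645 · 9.6/√63 = 1.99

CI: (87.0 - 1.99, 87.0 + 1.99) = (85.01, 88.99)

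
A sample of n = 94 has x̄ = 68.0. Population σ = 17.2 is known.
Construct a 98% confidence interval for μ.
(63.87, 72.13)

z-interval (σ known):
z* = 2.326 for 98% confidence

Margin of error = z* · σ/√n = 2.326 · 17.2/√94 = 4.13

CI: (68.0 - 4.13, 68.0 + 4.13) = (63.87, 72.13)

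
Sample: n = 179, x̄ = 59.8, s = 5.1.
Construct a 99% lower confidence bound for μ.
μ ≥ 58.91

Lower bound (one-sided):
t* = 2.347 (one-sided for 99%)
Lower bound = x̄ - t* · s/√n = 59.8 - 2.347 · 5.1/√179 = 58.91

We are 99% confident that μ ≥ 58.91.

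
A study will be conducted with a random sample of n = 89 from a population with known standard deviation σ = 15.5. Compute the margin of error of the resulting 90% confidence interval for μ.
Margin of error = 2.70

Margin of error = z* · σ/√n
= 1.645 · 15.5/√89
= 1.645 · 15.5/9.4340
= 2.70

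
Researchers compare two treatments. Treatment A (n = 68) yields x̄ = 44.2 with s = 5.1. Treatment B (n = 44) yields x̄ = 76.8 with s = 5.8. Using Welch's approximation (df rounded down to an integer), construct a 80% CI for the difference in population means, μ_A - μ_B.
(-33.98, -31.22)

Difference: x̄₁ - x̄₂ = -32.60
SE = √(s₁²/n₁ + s₂²/n₂) = √(5.1²/68 + 5.8²/44) = 1.0710
df = 83.39 → 83 (Welch–Satterthwaite, rounded down)
t* = 1.292

CI: -32.60 ± 1.292 · 1.0710 = -32.60 ± 1.38 = (-33.98, -31.22)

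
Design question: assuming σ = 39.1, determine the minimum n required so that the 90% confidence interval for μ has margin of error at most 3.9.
n ≥ 272

For margin E ≤ 3.9:
n ≥ (z* · σ / E)²
n ≥ (1.645 · 39.1 / 3.9)²
n ≥ 271.99

Minimum n = 272 (rounding up)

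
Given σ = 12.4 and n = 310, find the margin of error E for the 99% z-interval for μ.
Margin of error = 1.81

Margin of error = z* · σ/√n
= 2.576 · 12.4/√310
= 2.576 · 12.4/17.6068
= 1.81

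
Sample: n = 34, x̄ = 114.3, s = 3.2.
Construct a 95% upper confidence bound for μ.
μ ≤ 115.23

Upper bound (one-sided):
t* = 1.692 (one-sided for 95%)
Upper bound = x̄ + t* · s/√n = 114.3 + 1.692 · 3.2/√34 = 115.23

We are 95% confident that μ ≤ 115.23.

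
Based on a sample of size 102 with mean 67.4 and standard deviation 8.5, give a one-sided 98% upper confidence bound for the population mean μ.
μ ≤ 69.15

Upper bound (one-sided):
t* = 2.081 (one-sided for 98%)
Upper bound = x̄ + t* · s/√n = 67.4 + 2.081 · 8.5/√102 = 69.15

We are 98% confident that μ ≤ 69.15.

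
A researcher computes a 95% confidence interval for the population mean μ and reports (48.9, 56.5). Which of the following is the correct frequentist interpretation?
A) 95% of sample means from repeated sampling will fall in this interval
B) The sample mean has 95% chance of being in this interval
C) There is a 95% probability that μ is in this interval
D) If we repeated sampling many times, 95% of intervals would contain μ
D

A) Wrong — coverage applies to intervals containing μ, not to future x̄ values.
B) Wrong — x̄ is observed and sits in the interval by construction.
C) Wrong — μ is fixed; the randomness lives in the interval, not in μ.
D) Correct — this is the frequentist long-run coverage interpretation.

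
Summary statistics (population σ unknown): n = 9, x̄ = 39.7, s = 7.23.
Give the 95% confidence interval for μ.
(34.14, 45.26)

t-interval (σ unknown):
df = n - 1 = 8
t* = 2.306 for 95% confidence

Margin of error = t* · s/√n = 2.306 · 7.23/√9 = 5.56

CI: (34.14, 45.26)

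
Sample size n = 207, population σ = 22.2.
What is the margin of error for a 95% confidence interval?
Margin of error = 3.02

Margin of error = z* · σ/√n
= 1.960 · 22.2/√207
= 1.960 · 22.2/14.3875
= 3.02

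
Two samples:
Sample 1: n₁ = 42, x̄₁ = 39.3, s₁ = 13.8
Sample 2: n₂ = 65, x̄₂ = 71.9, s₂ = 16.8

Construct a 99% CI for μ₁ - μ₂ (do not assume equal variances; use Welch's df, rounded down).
(-40.43, -24.77)

Difference: x̄₁ - x̄₂ = -32.60
SE = √(s₁²/n₁ + s₂²/n₂) = √(13.8²/42 + 16.8²/65) = 2.9793
df = 98.98 → 98 (Welch–Satterthwaite, rounded down)
t* = 2.627

CI: -32.60 ± 2.627 · 2.9793 = -32.60 ± 7.83 = (-40.43, -24.77)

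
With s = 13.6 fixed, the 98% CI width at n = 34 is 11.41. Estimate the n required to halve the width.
n ≈ 136

CI width ∝ 1/√n
To reduce width by factor 2, need √n to grow by 2 → need 2² = 4 times as many samples.

Current: n = 34, width = 11.41
New: n = 136, width ≈ 5.49

Width reduced by factor of 11.41/5.49 = 2.08.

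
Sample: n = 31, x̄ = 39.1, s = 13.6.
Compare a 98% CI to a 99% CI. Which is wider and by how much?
99% CI is wider by 1.43

df = 30
98% CI: t* = 2.457, (33.10, 45.10), width = 2 · t* · s/√n = 12.00
99% CI: t* = 2.750, (32.38, 45.82), width = 2 · t* · s/√n = 13.43

The 99% CI is wider by 13.43 - 12.00 = 1.43.
Higher confidence requires a wider interval.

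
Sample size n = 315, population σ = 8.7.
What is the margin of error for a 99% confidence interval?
Margin of error = 1.26

Margin of error = z* · σ/√n
= 2.576 · 8.7/√315
= 2.576 · 8.7/17.7482
= 1.26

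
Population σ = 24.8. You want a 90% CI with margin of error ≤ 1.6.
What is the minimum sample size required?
n ≥ 651

For margin E ≤ 1.6:
n ≥ (z* · σ / E)²
n ≥ (1.645 · 24.8 / 1.6)²
n ≥ 650.12

Minimum n = 651 (rounding up)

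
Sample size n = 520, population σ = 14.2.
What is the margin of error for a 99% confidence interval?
Margin of error = 1.60

Margin of error = z* · σ/√n
= 2.576 · 14.2/√520
= 2.576 · 14.2/22.8035
= 1.60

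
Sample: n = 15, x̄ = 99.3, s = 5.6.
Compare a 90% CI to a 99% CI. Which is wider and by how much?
99% CI is wider by 3.52

df = 14
90% CI: t* = 1.761, (96.75, 101.85), width = 2 · t* · s/√n = 5.09
99% CI: t* = 2.977, (95.00, 103.60), width = 2 · t* · s/√n = 8.61

The 99% CI is wider by 8.61 - 5.09 = 3.52.
Higher confidence requires a wider interval.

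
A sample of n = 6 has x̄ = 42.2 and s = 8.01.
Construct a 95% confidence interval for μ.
(33.79, 50.61)

t-interval (σ unknown):
df = n - 1 = 5
t* = 2.571 for 95% confidence

Margin of error = t* · s/√n = 2.571 · 8.01/√6 = 8.41

CI: (33.79, 50.61)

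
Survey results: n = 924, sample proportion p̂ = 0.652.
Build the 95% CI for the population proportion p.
(0.621, 0.683)

Proportion CI:
SE = √(p̂(1-p̂)/n) = √(0.652 · 0.348 / 924) = 0.01567

z* = 1.960
Margin = z* · SE = 1.960 · 0.01567 = 0.0307

CI: 0.652 ± 0.0307 = (0.621, 0.683)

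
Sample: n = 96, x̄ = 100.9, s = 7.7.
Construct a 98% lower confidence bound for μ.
μ ≥ 99.26

Lower bound (one-sided):
t* = 2.082 (one-sided for 98%)
Lower bound = x̄ - t* · s/√n = 100.9 - 2.082 · 7.7/√96 = 99.26

We are 98% confident that μ ≥ 99.26.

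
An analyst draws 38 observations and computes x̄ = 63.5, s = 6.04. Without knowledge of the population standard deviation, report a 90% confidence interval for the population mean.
(61.85, 65.15)

t-interval (σ unknown):
df = n - 1 = 37
t* = 1.687 for 90% confidence

Margin of error = t* · s/√n = 1.687 · 6.04/√38 = 1.65

CI: (61.85, 65.15)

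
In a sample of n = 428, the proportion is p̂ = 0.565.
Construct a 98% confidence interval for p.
(0.509, 0.621)

Proportion CI:
SE = √(p̂(1-p̂)/n) = √(0.565 · 0.435 / 428) = 0.02396

z* = 2.326
Margin = z* · SE = 2.326 · 0.02396 = 0.0557

CI: 0.565 ± 0.0557 = (0.509, 0.621)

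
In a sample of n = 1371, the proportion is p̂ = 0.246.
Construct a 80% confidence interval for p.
(0.231, 0.261)

Proportion CI:
SE = √(p̂(1-p̂)/n) = √(0.246 · 0.754 / 1371) = 0.01163

z* = 1.282
Margin = z* · SE = 1.282 · 0.01163 = 0.0149

CI: 0.246 ± 0.0149 = (0.231, 0.261)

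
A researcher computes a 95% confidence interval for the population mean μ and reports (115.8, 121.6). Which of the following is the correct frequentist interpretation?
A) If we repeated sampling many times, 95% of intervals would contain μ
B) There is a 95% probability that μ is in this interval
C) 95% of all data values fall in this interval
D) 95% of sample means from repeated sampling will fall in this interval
A

A) Correct — this is the frequentist long-run coverage interpretation.
B) Wrong — μ is fixed; the randomness lives in the interval, not in μ.
C) Wrong — a CI is about the parameter μ, not individual data values.
D) Wrong — coverage applies to intervals containing μ, not to future x̄ values.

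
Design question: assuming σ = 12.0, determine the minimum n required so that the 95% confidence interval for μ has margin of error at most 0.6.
n ≥ 1537

For margin E ≤ 0.6:
n ≥ (z* · σ / E)²
n ≥ (1.960 · 12.0 / 0.6)²
n ≥ 1536.64

Minimum n = 1537 (rounding up)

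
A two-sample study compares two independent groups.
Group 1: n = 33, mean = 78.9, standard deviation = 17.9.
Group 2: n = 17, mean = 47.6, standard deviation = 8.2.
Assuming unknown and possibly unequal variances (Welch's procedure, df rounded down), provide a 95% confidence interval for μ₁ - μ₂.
(23.86, 38.74)

Difference: x̄₁ - x̄₂ = 31.30
SE = √(s₁²/n₁ + s₂²/n₂) = √(17.9²/33 + 8.2²/17) = 3.6966
df = 47.59 → 47 (Welch–Satterthwaite, rounded down)
t* = 2.012

CI: 31.30 ± 2.012 · 3.6966 = 31.30 ± 7.44 = (23.86, 38.74)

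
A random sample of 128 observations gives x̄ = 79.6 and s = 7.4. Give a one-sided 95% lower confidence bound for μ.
μ ≥ 78.52

Lower bound (one-sided):
t* = 1.657 (one-sided for 95%)
Lower bound = x̄ - t* · s/√n = 79.6 - 1.657 · 7.4/√128 = 78.52

We are 95% confident that μ ≥ 78.52.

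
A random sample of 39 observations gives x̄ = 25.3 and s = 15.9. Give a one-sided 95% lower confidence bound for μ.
μ ≥ 21.01

Lower bound (one-sided):
t* = 1.686 (one-sided for 95%)
Lower bound = x̄ - t* · s/√n = 25.3 - 1.686 · 15.9/√39 = 21.01

We are 95% confident that μ ≥ 21.01.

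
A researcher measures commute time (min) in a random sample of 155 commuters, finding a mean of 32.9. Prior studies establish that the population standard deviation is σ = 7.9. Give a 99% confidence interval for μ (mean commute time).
(31.27, 34.53)

z-interval (σ known):
z* = 2.576 for 99% confidence

Margin of error = z* · σ/√n = 2.576 · 7.9/√155 = 1.63

CI: (32.9 - 1.63, 32.9 + 1.63) = (31.27, 34.53)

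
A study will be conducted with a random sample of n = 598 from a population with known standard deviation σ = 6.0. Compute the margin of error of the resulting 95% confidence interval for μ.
Margin of error = 0.48

Margin of error = z* · σ/√n
= 1.960 · 6.0/√598
= 1.960 · 6.0/24.4540
= 0.48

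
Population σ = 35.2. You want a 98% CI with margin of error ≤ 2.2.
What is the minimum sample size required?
n ≥ 1386

For margin E ≤ 2.2:
n ≥ (z* · σ / E)²
n ≥ (2.326 · 35.2 / 2.2)²
n ≥ 1385.03

Minimum n = 1386 (rounding up)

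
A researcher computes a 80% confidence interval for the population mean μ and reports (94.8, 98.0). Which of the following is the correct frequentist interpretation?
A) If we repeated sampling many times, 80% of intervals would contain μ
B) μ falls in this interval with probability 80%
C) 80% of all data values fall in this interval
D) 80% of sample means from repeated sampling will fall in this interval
A

A) Correct — this is the frequentist long-run coverage interpretation.
B) Wrong — μ is fixed; the randomness lives in the interval, not in μ.
C) Wrong — a CI is about the parameter μ, not individual data values.
D) Wrong — coverage applies to intervals containing μ, not to future x̄ values.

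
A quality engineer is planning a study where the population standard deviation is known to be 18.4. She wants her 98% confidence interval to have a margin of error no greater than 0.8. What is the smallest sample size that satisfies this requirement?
n ≥ 2863

For margin E ≤ 0.8:
n ≥ (z* · σ / E)²
n ≥ (2.326 · 18.4 / 0.8)²
n ≥ 2862.04

Minimum n = 2863 (rounding up)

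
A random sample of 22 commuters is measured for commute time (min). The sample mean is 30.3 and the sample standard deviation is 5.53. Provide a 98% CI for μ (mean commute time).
(27.33, 33.27)

t-interval (σ unknown):
df = n - 1 = 21
t* = 2.518 for 98% confidence

Margin of error = t* · s/√n = 2.518 · 5.53/√22 = 2.97

CI: (27.33, 33.27)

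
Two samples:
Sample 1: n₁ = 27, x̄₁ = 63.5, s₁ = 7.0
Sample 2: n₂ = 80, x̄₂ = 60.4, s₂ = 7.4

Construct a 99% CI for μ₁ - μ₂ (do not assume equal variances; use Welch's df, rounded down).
(-1.14, 7.34)

Difference: x̄₁ - x̄₂ = 3.10
SE = √(s₁²/n₁ + s₂²/n₂) = √(7.0²/27 + 7.4²/80) = 1.5809
df = 47.11 → 47 (Welch–Satterthwaite, rounded down)
t* = 2.685

CI: 3.10 ± 2.685 · 1.5809 = 3.10 ± 4.24 = (-1.14, 7.34)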